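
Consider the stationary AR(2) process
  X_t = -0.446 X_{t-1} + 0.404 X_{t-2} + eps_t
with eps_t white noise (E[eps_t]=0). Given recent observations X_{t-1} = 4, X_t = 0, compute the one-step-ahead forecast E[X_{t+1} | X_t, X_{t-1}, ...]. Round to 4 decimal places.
E[X_{t+1} \mid \mathcal F_t] = 1.6160

For an AR(p) model X_t = c + sum_i phi_i X_{t-i} + eps_t, the
one-step-ahead conditional mean is
  E[X_{t+1} | X_t, ...] = c + sum_i phi_i X_{t+1-i}.
Substitute known values:
  E[X_{t+1} | ...] = (-0.446) * (0) + (0.404) * (4)
                   = 1.6160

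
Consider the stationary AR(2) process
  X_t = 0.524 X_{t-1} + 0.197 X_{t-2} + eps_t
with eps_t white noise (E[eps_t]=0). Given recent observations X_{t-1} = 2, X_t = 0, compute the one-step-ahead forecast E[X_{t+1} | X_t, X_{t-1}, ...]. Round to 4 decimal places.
E[X_{t+1} \mid \mathcal F_t] = 0.3940

For an AR(p) model X_t = c + sum_i phi_i X_{t-i} + eps_t, the
one-step-ahead conditional mean is
  E[X_{t+1} | X_t, ...] = c + sum_i phi_i X_{t+1-i}.
Substitute known values:
  E[X_{t+1} | ...] = (0.524) * (0) + (0.197) * (2)
                   = 0.3940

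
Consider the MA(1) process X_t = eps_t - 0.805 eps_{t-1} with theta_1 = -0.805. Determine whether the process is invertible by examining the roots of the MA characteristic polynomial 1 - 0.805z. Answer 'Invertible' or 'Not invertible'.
\text{Invertible}

The MA(q) characteristic polynomial is P(z) = 1 - 0.805z.
Invertibility requires all roots to lie outside the unit circle, i.e. |z| > 1 for every root.
This is linear in z: 1 + (-0.805) z = 0  =>  z = -1/(-0.805) = 1.242236,  |z| = 1.242236.
Moduli of all roots: 1.2422.
All moduli strictly greater than 1? Yes.
Verdict: Invertible.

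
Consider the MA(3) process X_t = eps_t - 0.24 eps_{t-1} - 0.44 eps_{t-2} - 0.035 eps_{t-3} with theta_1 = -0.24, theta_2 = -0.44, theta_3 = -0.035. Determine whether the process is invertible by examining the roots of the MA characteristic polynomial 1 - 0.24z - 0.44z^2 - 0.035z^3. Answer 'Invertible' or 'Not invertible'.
\text{Invertible}

The MA(q) characteristic polynomial is P(z) = 1 - 0.24z - 0.44z^2 - 0.035z^3.
Invertibility requires all roots to lie outside the unit circle, i.e. |z| > 1 for every root.
Degree 3: look for a simple real root z0 first, then factor out (1 - z/z0) and solve the remaining quadratic.
Testing z0 = -2: P(-2) = 1 + (-0.24)(-2) + (-0.44)(-2)^2 + (-0.035)(-2)^3
  = 1 + (0.48) + (-1.76) + (0.28) = 0.  So z_0 = -2 is a root, |z_0| = 2.
Divide out the factor (1 + 0.5 z) = (1 - z/z0) (since 1/z0 = -0.5):
  P(z) = (1 + 0.5 z)(1 + (-0.74) z + (-0.07) z^2)
  [check: z-coef -0.74 - (-0.5) = -0.24; z^2-coef -0.07 - (-0.5)(-0.74) = -0.44; z^3-coef -(-0.5)(-0.07) = -0.035.]
Remaining roots from the quadratic factor 1 + (-0.74) z + (-0.07) z^2:
  Set 1 + (-0.74) z + (-0.07) z^2 = 0, i.e. a z^2 + b z + c = 0 with a = -0.07, b = -0.74, c = 1.
  Discriminant D = b^2 - 4ac = (-0.74)^2 - 4*(-0.07)*1 = 0.5476 - (-0.28) = 0.8276.
  D >= 0, so the roots are real: z = (-b +/- sqrt(D)) / (2a) = (0.74 +/- 0.909725) / (-0.14).
    z_1 = (0.74 + 0.909725) / (-0.14) = -11.7838,   |z_1| = 11.7838.
    z_2 = (0.74 - 0.909725) / (-0.14) = 1.2123,   |z_2| = 1.2123.
Moduli of all roots: 2.0000, 11.7838, 1.2123.
All moduli strictly greater than 1? Yes.
Verdict: Invertible.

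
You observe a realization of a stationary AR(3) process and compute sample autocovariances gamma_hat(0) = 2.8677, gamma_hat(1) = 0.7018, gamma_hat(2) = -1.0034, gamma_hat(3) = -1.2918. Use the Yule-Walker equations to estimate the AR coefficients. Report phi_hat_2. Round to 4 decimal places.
\hat\phi_{2} = -0.3340

The Yule-Walker equations for an AR(p) process read, in matrix form,
  Gamma_p phi = r_p,   with   (Gamma_p)_{ij} = gamma(|i - j|),
                       (r_p)_i = gamma(i),   i,j = 1..p.
Substitute the sample gammas (Toeplitz matrix and right-hand side of size 3):
  Gamma_p = [[2.8677, 0.7018, -1.0034], [0.7018, 2.8677, 0.7018], [-1.0034, 0.7018, 2.8677]]
  r_p     = [0.7018, -1.0034, -1.2918]
Written out (R1..R3):
  (R1) 2.8677 phi_1 + 0.7018 phi_2 - 1.0034 phi_3 = 0.7018
  (R2) 0.7018 phi_1 + 2.8677 phi_2 + 0.7018 phi_3 = -1.0034
  (R3) -1.0034 phi_1 + 0.7018 phi_2 + 2.8677 phi_3 = -1.2918
Gaussian elimination:
  R2 <- R2 - (0.7018/2.8677) R1 = R2 - (0.244726) R1:  2.695951 phi_2 + 0.947358 phi_3 = -1.175149
  R3 <- R3 - (-1.0034/2.8677) R1 = R3 - (-0.349897) R1:  0.947358 phi_2 + 2.516613 phi_3 = -1.046242
  R3 <- R3 - (0.947358/2.695951) R2 = R3 - (0.3514) R2:  2.183712 phi_3 = -0.633295
Back-substitution:
  phi_hat_3 = -0.633295 / 2.183712 = -0.290008
  phi_hat_2 = (-1.175149 - (0.947358)(-0.290008)) / 2.695951 = -0.333985
  phi_hat_1 = (0.7018 - (0.7018)(-0.333985) - (-1.0034)(-0.290008)) / 2.8677 = 0.224987
So phi_hat = [0.2250, -0.3340, -0.2900].
Therefore phi_hat_2 = -0.3340.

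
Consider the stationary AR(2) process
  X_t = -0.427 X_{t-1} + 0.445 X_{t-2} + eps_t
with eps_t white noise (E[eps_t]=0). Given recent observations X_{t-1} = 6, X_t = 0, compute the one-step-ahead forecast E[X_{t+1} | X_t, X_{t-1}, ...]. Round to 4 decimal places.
E[X_{t+1} \mid \mathcal F_t] = 2.6700

For an AR(p) model X_t = c + sum_i phi_i X_{t-i} + eps_t, the
one-step-ahead conditional mean is
  E[X_{t+1} | X_t, ...] = c + sum_i phi_i X_{t+1-i}.
Substitute known values:
  E[X_{t+1} | ...] = (-0.427) * (0) + (0.445) * (6)
                   = 2.6700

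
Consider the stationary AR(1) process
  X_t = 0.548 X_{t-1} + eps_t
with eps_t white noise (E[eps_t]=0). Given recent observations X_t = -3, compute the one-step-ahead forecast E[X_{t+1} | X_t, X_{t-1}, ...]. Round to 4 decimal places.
E[X_{t+1} \mid \mathcal F_t] = -1.6440

For an AR(p) model X_t = c + sum_i phi_i X_{t-i} + eps_t, the
one-step-ahead conditional mean is
  E[X_{t+1} | X_t, ...] = c + sum_i phi_i X_{t+1-i}.
Substitute known values:
  E[X_{t+1} | ...] = (0.548) * (-3)
                   = -1.6440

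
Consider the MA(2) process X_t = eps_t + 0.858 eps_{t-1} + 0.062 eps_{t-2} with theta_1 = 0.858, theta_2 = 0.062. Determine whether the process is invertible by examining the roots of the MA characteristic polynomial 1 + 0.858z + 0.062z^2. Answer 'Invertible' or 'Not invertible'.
\text{Invertible}

The MA(q) characteristic polynomial is P(z) = 1 + 0.858z + 0.062z^2.
Invertibility requires all roots to lie outside the unit circle, i.e. |z| > 1 for every root.
Set 1 + (0.858) z + (0.062) z^2 = 0, i.e. a z^2 + b z + c = 0 with a = 0.062, b = 0.858, c = 1.
Discriminant D = b^2 - 4ac = (0.858)^2 - 4*(0.062)*1 = 0.736164 - (0.248) = 0.488164.
D >= 0, so the roots are real: z = (-b +/- sqrt(D)) / (2a) = (-0.858 +/- 0.698687) / (0.124).
  z_1 = (-0.858 + 0.698687) / (0.124) = -1.2848,   |z_1| = 1.2848.
  z_2 = (-0.858 - 0.698687) / (0.124) = -12.5539,   |z_2| = 12.5539.
Moduli of all roots: 1.2848, 12.5539.
All moduli strictly greater than 1? Yes.
Verdict: Invertible.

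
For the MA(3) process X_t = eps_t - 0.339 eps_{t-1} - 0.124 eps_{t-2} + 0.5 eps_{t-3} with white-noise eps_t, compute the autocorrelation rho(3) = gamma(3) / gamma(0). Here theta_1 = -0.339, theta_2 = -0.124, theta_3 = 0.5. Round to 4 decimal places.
\rho(3) = 0.3622

For an MA(q) process with theta_0 = 1, the autocovariance is
  gamma(k) = sigma^2 * sum_{i=0..q-k} theta_i * theta_{i+k},
and rho(k) = gamma(k) / gamma(0). Sigma^2 cancels.
  numerator   = (1)*(0.5) = 0.5.
  denominator = (1)^2 + (-0.339)^2 + (-0.124)^2 + (0.5)^2 = 1.380297.
  rho(3) = 0.5 / 1.380297 = 0.3622.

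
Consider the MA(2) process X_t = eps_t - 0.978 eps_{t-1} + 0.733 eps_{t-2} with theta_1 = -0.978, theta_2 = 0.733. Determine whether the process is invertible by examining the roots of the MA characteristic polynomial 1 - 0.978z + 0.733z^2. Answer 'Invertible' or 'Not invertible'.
\text{Invertible}

The MA(q) characteristic polynomial is P(z) = 1 - 0.978z + 0.733z^2.
Invertibility requires all roots to lie outside the unit circle, i.e. |z| > 1 for every root.
Set 1 + (-0.978) z + (0.733) z^2 = 0, i.e. a z^2 + b z + c = 0 with a = 0.733, b = -0.978, c = 1.
Discriminant D = b^2 - 4ac = (-0.978)^2 - 4*(0.733)*1 = 0.956484 - (2.932) = -1.975516.
D < 0, so the roots are the complex-conjugate pair z = (-b +/- i sqrt(-D)) / (2a) = 0.6671 +/- 0.9588i.
For a conjugate pair |z|^2 = z * conj(z) = (product of roots) = c/a = 1/(0.733) = 1.364256, so |z| = sqrt(1.364256) = 1.168 for both roots.
Moduli of all roots: 1.1680, 1.1680.
All moduli strictly greater than 1? Yes.
Verdict: Invertible.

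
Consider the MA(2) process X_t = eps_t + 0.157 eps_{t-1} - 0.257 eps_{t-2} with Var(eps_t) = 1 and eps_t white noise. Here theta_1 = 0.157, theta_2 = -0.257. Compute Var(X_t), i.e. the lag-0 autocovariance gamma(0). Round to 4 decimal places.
\gamma(0) = 1.0907

For an MA(q) process X_t = eps_t + sum_i theta_i eps_{t-i} with
Var(eps_t) = sigma^2, the variance is
  gamma(0) = sigma^2 * (1 + sum_i theta_i^2).
  sum_i theta_i^2 = (0.157)^2 + (-0.257)^2 = 0.024649 + 0.066049 = 0.090698.
  gamma(0) = 1 * (1 + 0.090698) = 1 * 1.090698 = 1.090698, which rounds to 1.0907.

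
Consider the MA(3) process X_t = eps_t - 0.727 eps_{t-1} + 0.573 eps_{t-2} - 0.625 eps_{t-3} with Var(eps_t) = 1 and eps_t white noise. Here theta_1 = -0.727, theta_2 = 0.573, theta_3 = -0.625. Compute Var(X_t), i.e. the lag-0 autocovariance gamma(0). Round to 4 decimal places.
\gamma(0) = 2.2475

For an MA(q) process X_t = eps_t + sum_i theta_i eps_{t-i} with
Var(eps_t) = sigma^2, the variance is
  gamma(0) = sigma^2 * (1 + sum_i theta_i^2).
  sum_i theta_i^2 = (-0.727)^2 + (0.573)^2 + (-0.625)^2 = 0.528529 + 0.328329 + 0.390625 = 1.247483.
  gamma(0) = 1 * (1 + 1.247483) = 1 * 2.247483 = 2.247483, which rounds to 2.2475.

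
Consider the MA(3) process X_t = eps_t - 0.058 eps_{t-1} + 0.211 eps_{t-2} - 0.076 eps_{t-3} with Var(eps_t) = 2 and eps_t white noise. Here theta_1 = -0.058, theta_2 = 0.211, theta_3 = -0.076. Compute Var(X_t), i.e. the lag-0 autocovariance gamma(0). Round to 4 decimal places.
\gamma(0) = 2.1073

For an MA(q) process X_t = eps_t + sum_i theta_i eps_{t-i} with
Var(eps_t) = sigma^2, the variance is
  gamma(0) = sigma^2 * (1 + sum_i theta_i^2).
  sum_i theta_i^2 = (-0.058)^2 + (0.211)^2 + (-0.076)^2 = 0.003364 + 0.044521 + 0.005776 = 0.053661.
  gamma(0) = 2 * (1 + 0.053661) = 2 * 1.053661 = 2.107322, which rounds to 2.1073.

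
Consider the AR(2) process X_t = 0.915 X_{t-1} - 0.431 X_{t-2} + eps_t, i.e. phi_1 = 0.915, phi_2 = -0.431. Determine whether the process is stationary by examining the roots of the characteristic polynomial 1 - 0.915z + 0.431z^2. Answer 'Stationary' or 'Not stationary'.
\text{Stationary}

The AR(p) characteristic polynomial is P(z) = 1 - 0.915z + 0.431z^2.
Stationarity requires all roots to lie outside the unit circle, i.e. |z| > 1 for every root.
Set 1 + (-0.915) z + (0.431) z^2 = 0, i.e. a z^2 + b z + c = 0 with a = 0.431, b = -0.915, c = 1.
Discriminant D = b^2 - 4ac = (-0.915)^2 - 4*(0.431)*1 = 0.837225 - (1.724) = -0.886775.
D < 0, so the roots are the complex-conjugate pair z = (-b +/- i sqrt(-D)) / (2a) = 1.0615 +/- 1.0924i.
For a conjugate pair |z|^2 = z * conj(z) = (product of roots) = c/a = 1/(0.431) = 2.320186, so |z| = sqrt(2.320186) = 1.5232 for both roots.
Moduli of all roots: 1.5232, 1.5232.
All moduli strictly greater than 1? Yes.
Verdict: Stationary.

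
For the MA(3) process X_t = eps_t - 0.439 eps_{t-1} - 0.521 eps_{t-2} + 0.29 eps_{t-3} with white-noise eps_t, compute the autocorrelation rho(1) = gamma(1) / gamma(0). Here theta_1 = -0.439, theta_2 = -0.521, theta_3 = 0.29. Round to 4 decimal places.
\rho(1) = -0.2334

For an MA(q) process with theta_0 = 1, the autocovariance is
  gamma(k) = sigma^2 * sum_{i=0..q-k} theta_i * theta_{i+k},
and rho(k) = gamma(k) / gamma(0). Sigma^2 cancels.
  numerator   = (1)*(-0.439) + (-0.439)*(-0.521) + (-0.521)*(0.29) = -0.361371.
  denominator = (1)^2 + (-0.439)^2 + (-0.521)^2 + (0.29)^2 = 1.548262.
  rho(1) = -0.361371 / 1.548262 = -0.2334.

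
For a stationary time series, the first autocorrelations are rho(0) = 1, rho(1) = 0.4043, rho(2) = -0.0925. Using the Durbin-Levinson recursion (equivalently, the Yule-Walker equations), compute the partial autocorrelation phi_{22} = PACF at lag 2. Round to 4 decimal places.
\phi_{22} = -0.3060

The PACF at lag k is phi_{kk}, the last component of the solution
to the Yule-Walker system G_k phi = r_k where
  (G_k)_{ij} = rho(|i - j|), (r_k)_i = rho(i), i,j = 1..k.
Equivalently, Durbin-Levinson gives phi_{kk} iteratively:
  phi_{11} = rho(1)
  phi_{kk} = [rho(k) - sum_{j=1..k-1} phi_{k-1,j} rho(k-j)]
            / [1 - sum_{j=1..k-1} phi_{k-1,j} rho(j)],
  phi_{k,j} = phi_{k-1,j} - phi_{kk} phi_{k-1,k-j},  j = 1..k-1.
Step k = 1:
  phi_11 = rho(1) = 0.4043.
Step k = 2:
  phi_22 = [rho(2) - phi_11 rho(1)] / [1 - phi_11 rho(1)] = [-0.0925 - (0.4043)(0.4043)] / [1 - (0.4043)(0.4043)]
         = -0.25595849 / 0.83654151 = -0.306.
Therefore phi_{22} = -0.3060.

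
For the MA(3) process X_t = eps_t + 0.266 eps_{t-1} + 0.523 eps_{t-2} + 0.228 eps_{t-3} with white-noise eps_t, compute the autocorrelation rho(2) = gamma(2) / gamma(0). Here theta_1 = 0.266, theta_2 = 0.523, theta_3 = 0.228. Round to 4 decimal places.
\rho(2) = 0.4180

For an MA(q) process with theta_0 = 1, the autocovariance is
  gamma(k) = sigma^2 * sum_{i=0..q-k} theta_i * theta_{i+k},
and rho(k) = gamma(k) / gamma(0). Sigma^2 cancels.
  numerator   = (1)*(0.523) + (0.266)*(0.228) = 0.583648.
  denominator = (1)^2 + (0.266)^2 + (0.523)^2 + (0.228)^2 = 1.396269.
  rho(2) = 0.583648 / 1.396269 = 0.4180.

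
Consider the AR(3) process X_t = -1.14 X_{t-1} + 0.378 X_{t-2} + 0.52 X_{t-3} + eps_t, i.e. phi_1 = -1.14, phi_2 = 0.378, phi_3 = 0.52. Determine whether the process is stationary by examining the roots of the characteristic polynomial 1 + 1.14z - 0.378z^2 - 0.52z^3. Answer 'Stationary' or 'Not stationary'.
\text{Stationary}

The AR(p) characteristic polynomial is P(z) = 1 + 1.14z - 0.378z^2 - 0.52z^3.
Stationarity requires all roots to lie outside the unit circle, i.e. |z| > 1 for every root.
Degree 3: look for a simple real root z0 first, then factor out (1 - z/z0) and solve the remaining quadratic.
Testing z0 = -1.25: P(-1.25) = 1 + (1.14)(-1.25) + (-0.378)(-1.25)^2 + (-0.52)(-1.25)^3
  = 1 + (-1.425) + (-0.590625) + (1.015625) = 0.  So z_0 = -1.25 is a root, |z_0| = 1.25.
Divide out the factor (1 + 0.8 z) = (1 - z/z0) (since 1/z0 = -0.8):
  P(z) = (1 + 0.8 z)(1 + (0.34) z + (-0.65) z^2)
  [check: z-coef 0.34 - (-0.8) = 1.14; z^2-coef -0.65 - (-0.8)(0.34) = -0.378; z^3-coef -(-0.8)(-0.65) = -0.52.]
Remaining roots from the quadratic factor 1 + (0.34) z + (-0.65) z^2:
  Set 1 + (0.34) z + (-0.65) z^2 = 0, i.e. a z^2 + b z + c = 0 with a = -0.65, b = 0.34, c = 1.
  Discriminant D = b^2 - 4ac = (0.34)^2 - 4*(-0.65)*1 = 0.1156 - (-2.6) = 2.7156.
  D >= 0, so the roots are real: z = (-b +/- sqrt(D)) / (2a) = (-0.34 +/- 1.647908) / (-1.3).
    z_1 = (-0.34 + 1.647908) / (-1.3) = -1.0061,   |z_1| = 1.0061.
    z_2 = (-0.34 - 1.647908) / (-1.3) = 1.5292,   |z_2| = 1.5292.
Moduli of all roots: 1.2500, 1.0061, 1.5292.
All moduli strictly greater than 1? Yes.
Verdict: Stationary.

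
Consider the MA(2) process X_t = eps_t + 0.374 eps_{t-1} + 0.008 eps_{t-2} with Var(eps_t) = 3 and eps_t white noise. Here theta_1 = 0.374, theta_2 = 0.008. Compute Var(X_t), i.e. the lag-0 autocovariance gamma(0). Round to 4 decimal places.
\gamma(0) = 3.4198

For an MA(q) process X_t = eps_t + sum_i theta_i eps_{t-i} with
Var(eps_t) = sigma^2, the variance is
  gamma(0) = sigma^2 * (1 + sum_i theta_i^2).
  sum_i theta_i^2 = (0.374)^2 + (0.008)^2 = 0.139876 + 0.000064 = 0.13994.
  gamma(0) = 3 * (1 + 0.13994) = 3 * 1.13994 = 3.41982, which rounds to 3.4198.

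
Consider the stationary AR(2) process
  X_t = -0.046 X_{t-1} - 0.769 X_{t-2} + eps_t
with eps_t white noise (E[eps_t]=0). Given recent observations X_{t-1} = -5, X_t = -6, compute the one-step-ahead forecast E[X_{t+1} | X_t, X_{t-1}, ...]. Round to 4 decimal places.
E[X_{t+1} \mid \mathcal F_t] = 4.1210

For an AR(p) model X_t = c + sum_i phi_i X_{t-i} + eps_t, the
one-step-ahead conditional mean is
  E[X_{t+1} | X_t, ...] = c + sum_i phi_i X_{t+1-i}.
Substitute known values:
  E[X_{t+1} | ...] = (-0.046) * (-6) + (-0.769) * (-5)
                   = 4.1210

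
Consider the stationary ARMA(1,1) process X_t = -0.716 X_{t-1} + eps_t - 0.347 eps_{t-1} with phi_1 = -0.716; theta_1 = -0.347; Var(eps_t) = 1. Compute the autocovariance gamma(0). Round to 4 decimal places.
\gamma(0) = 3.3186

Multiply the model equation by X_{t-k} and take expectations. With theta_0 = psi_0 = 1 and psi_j the MA(infinity) weights, this gives
  gamma(k) - sum_i phi_i gamma(k-i) = c_k,
  c_k = sigma^2 * sum_{j=k..q} theta_j psi_{j-k}   (c_k = 0 for k > q),
using gamma(-m) = gamma(m).
psi-weights needed (psi_j = theta_j + sum_i phi_i psi_{j-i}):
  psi_1 = theta_1 + phi_1 = -0.347 + (-0.716) = -1.063
Right-hand sides:
  c_0 = sigma^2 (1 + theta_1 psi_1) = 1 * (1 + (-0.347)(-1.063)) = 1 * 1.368861 = 1.368861
  c_1 = sigma^2 theta_1 = 1 * (-0.347) = -0.347
  c_2 = 0
Equations for k = 0 and k = 1 (AR order 1):
  gamma(0) = phi_1 gamma(1) + c_0
  gamma(1) = phi_1 gamma(0) + c_1
Substituting the second into the first: gamma(0) (1 - phi_1^2) = c_0 + phi_1 c_1, so
  gamma(0) = (c_0 + phi_1 c_1) / (1 - phi_1^2) = (1.368861 + (-0.716)(-0.347)) / (1 - (-0.716)^2) = 1.617313 / 0.487344 = 3.318627.
Therefore gamma(0) = 3.3186 (to 4 decimal places).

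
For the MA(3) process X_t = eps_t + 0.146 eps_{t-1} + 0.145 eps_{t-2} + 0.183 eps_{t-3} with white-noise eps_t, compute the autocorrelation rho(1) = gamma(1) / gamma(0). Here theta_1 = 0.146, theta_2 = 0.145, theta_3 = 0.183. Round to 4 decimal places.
\rho(1) = 0.1801

For an MA(q) process with theta_0 = 1, the autocovariance is
  gamma(k) = sigma^2 * sum_{i=0..q-k} theta_i * theta_{i+k},
and rho(k) = gamma(k) / gamma(0). Sigma^2 cancels.
  numerator   = (1)*(0.146) + (0.146)*(0.145) + (0.145)*(0.183) = 0.193705.
  denominator = (1)^2 + (0.146)^2 + (0.145)^2 + (0.183)^2 = 1.07583.
  rho(1) = 0.193705 / 1.07583 = 0.1801.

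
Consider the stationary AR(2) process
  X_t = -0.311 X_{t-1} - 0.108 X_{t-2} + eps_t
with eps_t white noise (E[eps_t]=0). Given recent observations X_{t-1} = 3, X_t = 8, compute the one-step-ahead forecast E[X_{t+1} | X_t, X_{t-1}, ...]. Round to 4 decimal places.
E[X_{t+1} \mid \mathcal F_t] = -2.8120

For an AR(p) model X_t = c + sum_i phi_i X_{t-i} + eps_t, the
one-step-ahead conditional mean is
  E[X_{t+1} | X_t, ...] = c + sum_i phi_i X_{t+1-i}.
Substitute known values:
  E[X_{t+1} | ...] = (-0.311) * (8) + (-0.108) * (3)
                   = -2.8120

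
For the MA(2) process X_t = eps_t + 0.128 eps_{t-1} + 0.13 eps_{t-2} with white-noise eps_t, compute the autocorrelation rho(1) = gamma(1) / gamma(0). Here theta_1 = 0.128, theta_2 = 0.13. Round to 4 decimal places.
\rho(1) = 0.1400

For an MA(q) process with theta_0 = 1, the autocovariance is
  gamma(k) = sigma^2 * sum_{i=0..q-k} theta_i * theta_{i+k},
and rho(k) = gamma(k) / gamma(0). Sigma^2 cancels.
  numerator   = (1)*(0.128) + (0.128)*(0.13) = 0.14464.
  denominator = (1)^2 + (0.128)^2 + (0.13)^2 = 1.033284.
  rho(1) = 0.14464 / 1.033284 = 0.1400.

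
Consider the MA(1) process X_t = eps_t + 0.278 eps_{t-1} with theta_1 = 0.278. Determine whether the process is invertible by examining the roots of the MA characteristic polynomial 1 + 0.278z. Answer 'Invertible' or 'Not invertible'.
\text{Invertible}

The MA(q) characteristic polynomial is P(z) = 1 + 0.278z.
Invertibility requires all roots to lie outside the unit circle, i.e. |z| > 1 for every root.
This is linear in z: 1 + (0.278) z = 0  =>  z = -1/(0.278) = -3.597122,  |z| = 3.597122.
Moduli of all roots: 3.5971.
All moduli strictly greater than 1? Yes.
Verdict: Invertible.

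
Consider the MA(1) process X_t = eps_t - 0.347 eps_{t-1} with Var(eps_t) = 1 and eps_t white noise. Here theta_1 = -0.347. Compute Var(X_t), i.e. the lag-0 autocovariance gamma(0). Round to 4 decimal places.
\gamma(0) = 1.1204

For an MA(q) process X_t = eps_t + sum_i theta_i eps_{t-i} with
Var(eps_t) = sigma^2, the variance is
  gamma(0) = sigma^2 * (1 + sum_i theta_i^2).
  sum_i theta_i^2 = (-0.347)^2 = 0.120409.
  gamma(0) = 1 * (1 + 0.120409) = 1 * 1.120409 = 1.120409, which rounds to 1.1204.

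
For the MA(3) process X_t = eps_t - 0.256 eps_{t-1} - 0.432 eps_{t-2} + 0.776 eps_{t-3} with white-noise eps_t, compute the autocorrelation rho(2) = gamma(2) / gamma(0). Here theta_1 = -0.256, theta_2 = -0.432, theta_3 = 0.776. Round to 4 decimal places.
\rho(2) = -0.3401

For an MA(q) process with theta_0 = 1, the autocovariance is
  gamma(k) = sigma^2 * sum_{i=0..q-k} theta_i * theta_{i+k},
and rho(k) = gamma(k) / gamma(0). Sigma^2 cancels.
  numerator   = (1)*(-0.432) + (-0.256)*(0.776) = -0.630656.
  denominator = (1)^2 + (-0.256)^2 + (-0.432)^2 + (0.776)^2 = 1.854336.
  rho(2) = -0.630656 / 1.854336 = -0.3401.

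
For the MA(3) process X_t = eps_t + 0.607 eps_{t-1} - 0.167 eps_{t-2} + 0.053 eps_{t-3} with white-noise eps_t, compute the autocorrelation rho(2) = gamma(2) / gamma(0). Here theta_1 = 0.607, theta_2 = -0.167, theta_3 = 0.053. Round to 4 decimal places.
\rho(2) = -0.0964

For an MA(q) process with theta_0 = 1, the autocovariance is
  gamma(k) = sigma^2 * sum_{i=0..q-k} theta_i * theta_{i+k},
and rho(k) = gamma(k) / gamma(0). Sigma^2 cancels.
  numerator   = (1)*(-0.167) + (0.607)*(0.053) = -0.134829.
  denominator = (1)^2 + (0.607)^2 + (-0.167)^2 + (0.053)^2 = 1.399147.
  rho(2) = -0.134829 / 1.399147 = -0.0964.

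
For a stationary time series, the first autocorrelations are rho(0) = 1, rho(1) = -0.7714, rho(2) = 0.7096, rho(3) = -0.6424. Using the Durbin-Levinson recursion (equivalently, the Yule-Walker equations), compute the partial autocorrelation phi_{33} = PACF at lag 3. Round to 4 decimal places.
\phi_{33} = -0.0850

The PACF at lag k is phi_{kk}, the last component of the solution
to the Yule-Walker system G_k phi = r_k where
  (G_k)_{ij} = rho(|i - j|), (r_k)_i = rho(i), i,j = 1..k.
Equivalently, Durbin-Levinson gives phi_{kk} iteratively:
  phi_{11} = rho(1)
  phi_{kk} = [rho(k) - sum_{j=1..k-1} phi_{k-1,j} rho(k-j)]
            / [1 - sum_{j=1..k-1} phi_{k-1,j} rho(j)],
  phi_{k,j} = phi_{k-1,j} - phi_{kk} phi_{k-1,k-j},  j = 1..k-1.
Step k = 1:
  phi_11 = rho(1) = -0.7714.
Step k = 2:
  phi_22 = [rho(2) - phi_11 rho(1)] / [1 - phi_11 rho(1)] = [0.7096 - (-0.7714)(-0.7714)] / [1 - (-0.7714)(-0.7714)]
         = 0.11454204 / 0.40494204 = 0.28286.
  Update: phi_21 = phi_11 - phi_22 phi_11 = -0.7714 - (0.28286)(-0.7714) = -0.553202.
Step k = 3:
  phi_33 = [rho(3) - phi_21 rho(2) - phi_22 rho(1)] / [1 - phi_21 rho(1) - phi_22 rho(2)]
    numerator   = -0.6424 - (-0.553202)(0.7096) - (0.28286)(-0.7714) = -0.03164973
    denominator = 1 - (-0.553202)(-0.7714) - (0.28286)(0.7096) = 0.37254264
  phi_33 = -0.03164973 / 0.37254264 = -0.085.
Therefore phi_{33} = -0.0850.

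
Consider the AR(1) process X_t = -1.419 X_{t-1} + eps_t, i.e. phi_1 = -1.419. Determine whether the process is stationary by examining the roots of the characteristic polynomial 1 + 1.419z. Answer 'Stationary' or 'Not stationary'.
\text{Not stationary}

The AR(p) characteristic polynomial is P(z) = 1 + 1.419z.
Stationarity requires all roots to lie outside the unit circle, i.e. |z| > 1 for every root.
This is linear in z: 1 + (1.419) z = 0  =>  z = -1/(1.419) = -0.704722,  |z| = 0.704722.
Moduli of all roots: 0.7047.
All moduli strictly greater than 1? No.
Verdict: Not stationary.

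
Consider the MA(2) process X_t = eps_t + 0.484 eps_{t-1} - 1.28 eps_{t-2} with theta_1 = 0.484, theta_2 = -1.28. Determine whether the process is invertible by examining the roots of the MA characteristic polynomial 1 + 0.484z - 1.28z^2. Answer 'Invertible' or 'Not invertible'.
\text{Not invertible}

The MA(q) characteristic polynomial is P(z) = 1 + 0.484z - 1.28z^2.
Invertibility requires all roots to lie outside the unit circle, i.e. |z| > 1 for every root.
Set 1 + (0.484) z + (-1.28) z^2 = 0, i.e. a z^2 + b z + c = 0 with a = -1.28, b = 0.484, c = 1.
Discriminant D = b^2 - 4ac = (0.484)^2 - 4*(-1.28)*1 = 0.234256 - (-5.12) = 5.354256.
D >= 0, so the roots are real: z = (-b +/- sqrt(D)) / (2a) = (-0.484 +/- 2.313927) / (-2.56).
  z_1 = (-0.484 + 2.313927) / (-2.56) = -0.7148,   |z_1| = 0.7148.
  z_2 = (-0.484 - 2.313927) / (-2.56) = 1.0929,   |z_2| = 1.0929.
Moduli of all roots: 0.7148, 1.0929.
All moduli strictly greater than 1? No.
Verdict: Not invertible.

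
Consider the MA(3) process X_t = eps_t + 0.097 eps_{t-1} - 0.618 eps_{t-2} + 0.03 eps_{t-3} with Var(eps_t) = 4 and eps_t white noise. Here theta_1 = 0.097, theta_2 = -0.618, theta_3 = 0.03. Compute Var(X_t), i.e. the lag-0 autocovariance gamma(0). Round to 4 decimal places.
\gamma(0) = 5.5689

For an MA(q) process X_t = eps_t + sum_i theta_i eps_{t-i} with
Var(eps_t) = sigma^2, the variance is
  gamma(0) = sigma^2 * (1 + sum_i theta_i^2).
  sum_i theta_i^2 = (0.097)^2 + (-0.618)^2 + (0.03)^2 = 0.009409 + 0.381924 + 0.0009 = 0.392233.
  gamma(0) = 4 * (1 + 0.392233) = 4 * 1.392233 = 5.568932, which rounds to 5.5689.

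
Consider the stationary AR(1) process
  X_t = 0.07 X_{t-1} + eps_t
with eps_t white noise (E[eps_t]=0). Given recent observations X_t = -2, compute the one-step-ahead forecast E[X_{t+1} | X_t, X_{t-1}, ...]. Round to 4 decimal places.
E[X_{t+1} \mid \mathcal F_t] = -0.1400

For an AR(p) model X_t = c + sum_i phi_i X_{t-i} + eps_t, the
one-step-ahead conditional mean is
  E[X_{t+1} | X_t, ...] = c + sum_i phi_i X_{t+1-i}.
Substitute known values:
  E[X_{t+1} | ...] = (0.07) * (-2)
                   = -0.1400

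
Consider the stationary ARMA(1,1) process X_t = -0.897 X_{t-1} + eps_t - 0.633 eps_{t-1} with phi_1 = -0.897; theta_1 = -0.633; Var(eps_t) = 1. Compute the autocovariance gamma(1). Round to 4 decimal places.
\gamma(1) = -12.2766

Multiply the model equation by X_{t-k} and take expectations. With theta_0 = psi_0 = 1 and psi_j the MA(infinity) weights, this gives
  gamma(k) - sum_i phi_i gamma(k-i) = c_k,
  c_k = sigma^2 * sum_{j=k..q} theta_j psi_{j-k}   (c_k = 0 for k > q),
using gamma(-m) = gamma(m).
psi-weights needed (psi_j = theta_j + sum_i phi_i psi_{j-i}):
  psi_1 = theta_1 + phi_1 = -0.633 + (-0.897) = -1.53
Right-hand sides:
  c_0 = sigma^2 (1 + theta_1 psi_1) = 1 * (1 + (-0.633)(-1.53)) = 1 * 1.96849 = 1.96849
  c_1 = sigma^2 theta_1 = 1 * (-0.633) = -0.633
  c_2 = 0
Equations for k = 0 and k = 1 (AR order 1):
  gamma(0) = phi_1 gamma(1) + c_0
  gamma(1) = phi_1 gamma(0) + c_1
Substituting the second into the first: gamma(0) (1 - phi_1^2) = c_0 + phi_1 c_1, so
  gamma(0) = (c_0 + phi_1 c_1) / (1 - phi_1^2) = (1.96849 + (-0.897)(-0.633)) / (1 - (-0.897)^2) = 2.536291 / 0.195391 = 12.980593.
  gamma(1) = phi_1 gamma(0) + c_1 = (-0.897)(12.980593) + (-0.633) = -12.276592.
Therefore gamma(1) = -12.2766 (to 4 decimal places).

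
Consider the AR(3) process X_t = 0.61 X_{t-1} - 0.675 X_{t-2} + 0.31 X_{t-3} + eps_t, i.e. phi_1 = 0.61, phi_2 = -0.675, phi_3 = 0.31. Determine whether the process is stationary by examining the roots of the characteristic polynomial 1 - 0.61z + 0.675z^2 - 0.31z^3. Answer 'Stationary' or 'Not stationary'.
\text{Stationary}

The AR(p) characteristic polynomial is P(z) = 1 - 0.61z + 0.675z^2 - 0.31z^3.
Stationarity requires all roots to lie outside the unit circle, i.e. |z| > 1 for every root.
Degree 3: look for a simple real root z0 first, then factor out (1 - z/z0) and solve the remaining quadratic.
Testing z0 = 2: P(2) = 1 + (-0.61)(2) + (0.675)(2)^2 + (-0.31)(2)^3
  = 1 + (-1.22) + (2.7) + (-2.48) = 0.  So z_0 = 2 is a root, |z_0| = 2.
Divide out the factor (1 - 0.5 z) = (1 - z/z0) (since 1/z0 = 0.5):
  P(z) = (1 - 0.5 z)(1 + (-0.11) z + (0.62) z^2)
  [check: z-coef -0.11 - (0.5) = -0.61; z^2-coef 0.62 - (0.5)(-0.11) = 0.675; z^3-coef -(0.5)(0.62) = -0.31.]
Remaining roots from the quadratic factor 1 + (-0.11) z + (0.62) z^2:
  Set 1 + (-0.11) z + (0.62) z^2 = 0, i.e. a z^2 + b z + c = 0 with a = 0.62, b = -0.11, c = 1.
  Discriminant D = b^2 - 4ac = (-0.11)^2 - 4*(0.62)*1 = 0.0121 - (2.48) = -2.4679.
  D < 0, so the roots are the complex-conjugate pair z = (-b +/- i sqrt(-D)) / (2a) = 0.0887 +/- 1.2669i.
  For a conjugate pair |z|^2 = z * conj(z) = (product of roots) = c/a = 1/(0.62) = 1.612903, so |z| = sqrt(1.612903) = 1.27 for both roots.
Moduli of all roots: 2.0000, 1.2700, 1.2700.
All moduli strictly greater than 1? Yes.
Verdict: Stationary.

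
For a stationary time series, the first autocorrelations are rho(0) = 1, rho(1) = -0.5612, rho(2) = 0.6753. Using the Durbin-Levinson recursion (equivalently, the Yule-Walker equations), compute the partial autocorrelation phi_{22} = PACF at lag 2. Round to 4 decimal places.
\phi_{22} = 0.5260

The PACF at lag k is phi_{kk}, the last component of the solution
to the Yule-Walker system G_k phi = r_k where
  (G_k)_{ij} = rho(|i - j|), (r_k)_i = rho(i), i,j = 1..k.
Equivalently, Durbin-Levinson gives phi_{kk} iteratively:
  phi_{11} = rho(1)
  phi_{kk} = [rho(k) - sum_{j=1..k-1} phi_{k-1,j} rho(k-j)]
            / [1 - sum_{j=1..k-1} phi_{k-1,j} rho(j)],
  phi_{k,j} = phi_{k-1,j} - phi_{kk} phi_{k-1,k-j},  j = 1..k-1.
Step k = 1:
  phi_11 = rho(1) = -0.5612.
Step k = 2:
  phi_22 = [rho(2) - phi_11 rho(1)] / [1 - phi_11 rho(1)] = [0.6753 - (-0.5612)(-0.5612)] / [1 - (-0.5612)(-0.5612)]
         = 0.36035456 / 0.68505456 = 0.526.
Therefore phi_{22} = 0.5260.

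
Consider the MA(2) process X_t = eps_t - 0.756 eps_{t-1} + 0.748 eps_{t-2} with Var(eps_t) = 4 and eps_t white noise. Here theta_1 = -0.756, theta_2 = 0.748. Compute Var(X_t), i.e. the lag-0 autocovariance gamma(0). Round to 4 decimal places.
\gamma(0) = 8.5242

For an MA(q) process X_t = eps_t + sum_i theta_i eps_{t-i} with
Var(eps_t) = sigma^2, the variance is
  gamma(0) = sigma^2 * (1 + sum_i theta_i^2).
  sum_i theta_i^2 = (-0.756)^2 + (0.748)^2 = 0.571536 + 0.559504 = 1.13104.
  gamma(0) = 4 * (1 + 1.13104) = 4 * 2.13104 = 8.52416, which rounds to 8.5242.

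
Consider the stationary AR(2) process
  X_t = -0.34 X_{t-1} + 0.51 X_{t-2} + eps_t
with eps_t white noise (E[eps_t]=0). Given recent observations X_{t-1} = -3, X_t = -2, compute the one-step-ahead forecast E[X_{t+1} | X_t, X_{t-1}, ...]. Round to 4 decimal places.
E[X_{t+1} \mid \mathcal F_t] = -0.8500

For an AR(p) model X_t = c + sum_i phi_i X_{t-i} + eps_t, the
one-step-ahead conditional mean is
  E[X_{t+1} | X_t, ...] = c + sum_i phi_i X_{t+1-i}.
Substitute known values:
  E[X_{t+1} | ...] = (-0.34) * (-2) + (0.51) * (-3)
                   = -0.8500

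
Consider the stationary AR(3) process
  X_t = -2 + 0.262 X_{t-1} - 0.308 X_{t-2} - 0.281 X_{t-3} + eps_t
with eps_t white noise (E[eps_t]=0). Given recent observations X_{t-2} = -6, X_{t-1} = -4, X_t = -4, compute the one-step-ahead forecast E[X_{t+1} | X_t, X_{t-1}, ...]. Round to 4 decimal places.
E[X_{t+1} \mid \mathcal F_t] = -0.1300

For an AR(p) model X_t = c + sum_i phi_i X_{t-i} + eps_t, the
one-step-ahead conditional mean is
  E[X_{t+1} | X_t, ...] = c + sum_i phi_i X_{t+1-i}.
Substitute known values:
  E[X_{t+1} | ...] = -2 + (0.262) * (-4) + (-0.308) * (-4) + (-0.281) * (-6)
                   = -0.1300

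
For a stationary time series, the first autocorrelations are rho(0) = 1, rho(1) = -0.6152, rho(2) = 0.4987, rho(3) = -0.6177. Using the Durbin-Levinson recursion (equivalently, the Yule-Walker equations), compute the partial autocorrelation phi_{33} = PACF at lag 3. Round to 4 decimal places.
\phi_{33} = -0.4199

The PACF at lag k is phi_{kk}, the last component of the solution
to the Yule-Walker system G_k phi = r_k where
  (G_k)_{ij} = rho(|i - j|), (r_k)_i = rho(i), i,j = 1..k.
Equivalently, Durbin-Levinson gives phi_{kk} iteratively:
  phi_{11} = rho(1)
  phi_{kk} = [rho(k) - sum_{j=1..k-1} phi_{k-1,j} rho(k-j)]
            / [1 - sum_{j=1..k-1} phi_{k-1,j} rho(j)],
  phi_{k,j} = phi_{k-1,j} - phi_{kk} phi_{k-1,k-j},  j = 1..k-1.
Step k = 1:
  phi_11 = rho(1) = -0.6152.
Step k = 2:
  phi_22 = [rho(2) - phi_11 rho(1)] / [1 - phi_11 rho(1)] = [0.4987 - (-0.6152)(-0.6152)] / [1 - (-0.6152)(-0.6152)]
         = 0.12022896 / 0.62152896 = 0.193441.
  Update: phi_21 = phi_11 - phi_22 phi_11 = -0.6152 - (0.193441)(-0.6152) = -0.496195.
Step k = 3:
  phi_33 = [rho(3) - phi_21 rho(2) - phi_22 rho(1)] / [1 - phi_21 rho(1) - phi_22 rho(2)]
    numerator   = -0.6177 - (-0.496195)(0.4987) - (0.193441)(-0.6152) = -0.25124271
    denominator = 1 - (-0.496195)(-0.6152) - (0.193441)(0.4987) = 0.59827179
  phi_33 = -0.25124271 / 0.59827179 = -0.4199.
Therefore phi_{33} = -0.4199.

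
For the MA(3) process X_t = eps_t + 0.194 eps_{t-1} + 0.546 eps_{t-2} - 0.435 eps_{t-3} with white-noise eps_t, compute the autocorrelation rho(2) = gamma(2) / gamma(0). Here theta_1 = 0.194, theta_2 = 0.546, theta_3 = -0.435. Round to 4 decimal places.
\rho(2) = 0.3027

For an MA(q) process with theta_0 = 1, the autocovariance is
  gamma(k) = sigma^2 * sum_{i=0..q-k} theta_i * theta_{i+k},
and rho(k) = gamma(k) / gamma(0). Sigma^2 cancels.
  numerator   = (1)*(0.546) + (0.194)*(-0.435) = 0.46161.
  denominator = (1)^2 + (0.194)^2 + (0.546)^2 + (-0.435)^2 = 1.524977.
  rho(2) = 0.46161 / 1.524977 = 0.3027.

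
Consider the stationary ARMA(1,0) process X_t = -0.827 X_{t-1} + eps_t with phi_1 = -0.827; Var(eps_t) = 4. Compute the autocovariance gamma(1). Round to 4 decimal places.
\gamma(1) = -10.4660

Multiply the model equation by X_{t-k} and take expectations. With theta_0 = psi_0 = 1 and psi_j the MA(infinity) weights, this gives
  gamma(k) - sum_i phi_i gamma(k-i) = c_k,
  c_k = sigma^2 * sum_{j=k..q} theta_j psi_{j-k}   (c_k = 0 for k > q),
using gamma(-m) = gamma(m).
Pure AR (q = 0): c_0 = sigma^2 = 4, c_k = 0 for k >= 1.
Equations for k = 0 and k = 1 (AR order 1):
  gamma(0) = phi_1 gamma(1) + c_0
  gamma(1) = phi_1 gamma(0) + c_1
Substituting the second into the first: gamma(0) (1 - phi_1^2) = c_0 + phi_1 c_1, so
  gamma(0) = c_0 / (1 - phi_1^2) = 4 / (1 - (-0.827)^2) = 4 / 0.316071 = 12.655384.
  gamma(1) = phi_1 gamma(0) = (-0.827)(12.655384) = -10.466003.
Therefore gamma(1) = -10.4660 (to 4 decimal places).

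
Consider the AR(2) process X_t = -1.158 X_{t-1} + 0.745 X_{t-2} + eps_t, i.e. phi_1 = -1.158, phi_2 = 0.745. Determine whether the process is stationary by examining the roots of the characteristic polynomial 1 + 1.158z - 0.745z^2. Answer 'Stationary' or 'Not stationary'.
\text{Not stationary}

The AR(p) characteristic polynomial is P(z) = 1 + 1.158z - 0.745z^2.
Stationarity requires all roots to lie outside the unit circle, i.e. |z| > 1 for every root.
Set 1 + (1.158) z + (-0.745) z^2 = 0, i.e. a z^2 + b z + c = 0 with a = -0.745, b = 1.158, c = 1.
Discriminant D = b^2 - 4ac = (1.158)^2 - 4*(-0.745)*1 = 1.340964 - (-2.98) = 4.320964.
D >= 0, so the roots are real: z = (-b +/- sqrt(D)) / (2a) = (-1.158 +/- 2.078693) / (-1.49).
  z_1 = (-1.158 + 2.078693) / (-1.49) = -0.6179,   |z_1| = 0.6179.
  z_2 = (-1.158 - 2.078693) / (-1.49) = 2.1723,   |z_2| = 2.1723.
Moduli of all roots: 0.6179, 2.1723.
All moduli strictly greater than 1? No.
Verdict: Not stationary.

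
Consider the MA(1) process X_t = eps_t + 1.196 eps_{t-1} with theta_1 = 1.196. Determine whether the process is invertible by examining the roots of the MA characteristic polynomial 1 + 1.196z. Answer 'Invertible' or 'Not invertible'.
\text{Not invertible}

The MA(q) characteristic polynomial is P(z) = 1 + 1.196z.
Invertibility requires all roots to lie outside the unit circle, i.e. |z| > 1 for every root.
This is linear in z: 1 + (1.196) z = 0  =>  z = -1/(1.196) = -0.83612,  |z| = 0.83612.
Moduli of all roots: 0.8361.
All moduli strictly greater than 1? No.
Verdict: Not invertible.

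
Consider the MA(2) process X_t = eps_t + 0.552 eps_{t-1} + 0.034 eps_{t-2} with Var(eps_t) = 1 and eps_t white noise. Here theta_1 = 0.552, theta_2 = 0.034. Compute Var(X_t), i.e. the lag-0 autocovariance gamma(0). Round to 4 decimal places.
\gamma(0) = 1.3059

For an MA(q) process X_t = eps_t + sum_i theta_i eps_{t-i} with
Var(eps_t) = sigma^2, the variance is
  gamma(0) = sigma^2 * (1 + sum_i theta_i^2).
  sum_i theta_i^2 = (0.552)^2 + (0.034)^2 = 0.304704 + 0.001156 = 0.30586.
  gamma(0) = 1 * (1 + 0.30586) = 1 * 1.30586 = 1.30586, which rounds to 1.3059.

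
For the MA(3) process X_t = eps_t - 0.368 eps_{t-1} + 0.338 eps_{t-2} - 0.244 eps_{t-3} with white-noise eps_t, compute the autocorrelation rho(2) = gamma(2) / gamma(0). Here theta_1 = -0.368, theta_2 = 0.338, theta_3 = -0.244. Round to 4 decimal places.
\rho(2) = 0.3268

For an MA(q) process with theta_0 = 1, the autocovariance is
  gamma(k) = sigma^2 * sum_{i=0..q-k} theta_i * theta_{i+k},
and rho(k) = gamma(k) / gamma(0). Sigma^2 cancels.
  numerator   = (1)*(0.338) + (-0.368)*(-0.244) = 0.427792.
  denominator = (1)^2 + (-0.368)^2 + (0.338)^2 + (-0.244)^2 = 1.309204.
  rho(2) = 0.427792 / 1.309204 = 0.3268.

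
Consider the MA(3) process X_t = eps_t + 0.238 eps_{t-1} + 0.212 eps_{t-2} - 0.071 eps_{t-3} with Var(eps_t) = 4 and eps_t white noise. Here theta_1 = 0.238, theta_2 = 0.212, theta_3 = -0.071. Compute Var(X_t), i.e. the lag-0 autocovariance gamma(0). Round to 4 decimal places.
\gamma(0) = 4.4265

For an MA(q) process X_t = eps_t + sum_i theta_i eps_{t-i} with
Var(eps_t) = sigma^2, the variance is
  gamma(0) = sigma^2 * (1 + sum_i theta_i^2).
  sum_i theta_i^2 = (0.238)^2 + (0.212)^2 + (-0.071)^2 = 0.056644 + 0.044944 + 0.005041 = 0.106629.
  gamma(0) = 4 * (1 + 0.106629) = 4 * 1.106629 = 4.426516, which rounds to 4.4265.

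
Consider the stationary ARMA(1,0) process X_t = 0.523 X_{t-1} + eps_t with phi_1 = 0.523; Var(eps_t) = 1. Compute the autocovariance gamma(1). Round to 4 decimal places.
\gamma(1) = 0.7199

Multiply the model equation by X_{t-k} and take expectations. With theta_0 = psi_0 = 1 and psi_j the MA(infinity) weights, this gives
  gamma(k) - sum_i phi_i gamma(k-i) = c_k,
  c_k = sigma^2 * sum_{j=k..q} theta_j psi_{j-k}   (c_k = 0 for k > q),
using gamma(-m) = gamma(m).
Pure AR (q = 0): c_0 = sigma^2 = 1, c_k = 0 for k >= 1.
Equations for k = 0 and k = 1 (AR order 1):
  gamma(0) = phi_1 gamma(1) + c_0
  gamma(1) = phi_1 gamma(0) + c_1
Substituting the second into the first: gamma(0) (1 - phi_1^2) = c_0 + phi_1 c_1, so
  gamma(0) = c_0 / (1 - phi_1^2) = 1 / (1 - (0.523)^2) = 1 / 0.726471 = 1.376517.
  gamma(1) = phi_1 gamma(0) = (0.523)(1.376517) = 0.719919.
Therefore gamma(1) = 0.7199 (to 4 decimal places).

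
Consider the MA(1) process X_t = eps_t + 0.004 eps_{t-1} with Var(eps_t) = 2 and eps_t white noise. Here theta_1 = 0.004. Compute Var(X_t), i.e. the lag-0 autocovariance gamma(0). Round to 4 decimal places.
\gamma(0) = 2.0000

For an MA(q) process X_t = eps_t + sum_i theta_i eps_{t-i} with
Var(eps_t) = sigma^2, the variance is
  gamma(0) = sigma^2 * (1 + sum_i theta_i^2).
  sum_i theta_i^2 = (0.004)^2 = 0.000016.
  gamma(0) = 2 * (1 + 0.000016) = 2 * 1.000016 = 2.000032, which rounds to 2.0000.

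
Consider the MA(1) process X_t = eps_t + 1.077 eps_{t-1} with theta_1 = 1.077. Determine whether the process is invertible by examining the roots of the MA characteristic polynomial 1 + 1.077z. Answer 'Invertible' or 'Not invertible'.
\text{Not invertible}

The MA(q) characteristic polynomial is P(z) = 1 + 1.077z.
Invertibility requires all roots to lie outside the unit circle, i.e. |z| > 1 for every root.
This is linear in z: 1 + (1.077) z = 0  =>  z = -1/(1.077) = -0.928505,  |z| = 0.928505.
Moduli of all roots: 0.9285.
All moduli strictly greater than 1? No.
Verdict: Not invertible.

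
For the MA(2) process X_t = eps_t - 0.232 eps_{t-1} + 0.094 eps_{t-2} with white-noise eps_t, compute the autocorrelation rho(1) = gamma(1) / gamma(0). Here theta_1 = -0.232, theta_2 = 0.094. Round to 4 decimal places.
\rho(1) = -0.2388

For an MA(q) process with theta_0 = 1, the autocovariance is
  gamma(k) = sigma^2 * sum_{i=0..q-k} theta_i * theta_{i+k},
and rho(k) = gamma(k) / gamma(0). Sigma^2 cancels.
  numerator   = (1)*(-0.232) + (-0.232)*(0.094) = -0.253808.
  denominator = (1)^2 + (-0.232)^2 + (0.094)^2 = 1.06266.
  rho(1) = -0.253808 / 1.06266 = -0.2388.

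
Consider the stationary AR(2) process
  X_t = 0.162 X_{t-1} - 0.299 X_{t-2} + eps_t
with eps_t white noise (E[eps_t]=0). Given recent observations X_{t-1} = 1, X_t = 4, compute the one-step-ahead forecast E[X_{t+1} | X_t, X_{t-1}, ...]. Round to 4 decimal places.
E[X_{t+1} \mid \mathcal F_t] = 0.3490

For an AR(p) model X_t = c + sum_i phi_i X_{t-i} + eps_t, the
one-step-ahead conditional mean is
  E[X_{t+1} | X_t, ...] = c + sum_i phi_i X_{t+1-i}.
Substitute known values:
  E[X_{t+1} | ...] = (0.162) * (4) + (-0.299) * (1)
                   = 0.3490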